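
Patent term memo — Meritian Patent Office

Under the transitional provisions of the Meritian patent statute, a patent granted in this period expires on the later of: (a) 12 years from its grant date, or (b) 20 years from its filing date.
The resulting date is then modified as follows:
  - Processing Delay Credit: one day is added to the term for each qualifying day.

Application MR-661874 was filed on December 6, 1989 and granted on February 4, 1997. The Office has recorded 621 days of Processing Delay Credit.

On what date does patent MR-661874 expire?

(a) grant + 12 years → 4 February 2009.
(b) filing + 20 years → 6 December 2009.
Later of the two: 6 December 2009.
Processing Delay Credit: +621 days → 19 August 2011.

2011-08-19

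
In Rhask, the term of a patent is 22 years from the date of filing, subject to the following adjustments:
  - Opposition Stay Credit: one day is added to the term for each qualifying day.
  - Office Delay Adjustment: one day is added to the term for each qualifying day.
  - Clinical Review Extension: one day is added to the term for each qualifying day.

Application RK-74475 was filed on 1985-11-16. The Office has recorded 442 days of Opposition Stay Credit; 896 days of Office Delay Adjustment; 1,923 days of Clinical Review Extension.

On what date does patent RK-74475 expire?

October 20, 2016

Base term: filing date + 22 years → 16 November 2007.
Opposition Stay Credit: +442 days → 31 January 2009.
Office Delay Adjustment: +896 days → 16 July 2011.
Clinical Review Extension: +1923 days → 20 October 2016.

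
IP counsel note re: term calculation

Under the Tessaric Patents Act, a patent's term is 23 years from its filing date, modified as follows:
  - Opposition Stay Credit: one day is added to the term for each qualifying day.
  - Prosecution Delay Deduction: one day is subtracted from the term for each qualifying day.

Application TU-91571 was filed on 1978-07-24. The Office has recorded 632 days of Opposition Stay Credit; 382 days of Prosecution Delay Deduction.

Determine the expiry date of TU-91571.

Base term: filing date + 23 years → 24 July 2001.
Opposition Stay Credit: +632 days → 17 April 2003.
Prosecution Delay Deduction: −382 days → 31 March 2002.

March 31, 2002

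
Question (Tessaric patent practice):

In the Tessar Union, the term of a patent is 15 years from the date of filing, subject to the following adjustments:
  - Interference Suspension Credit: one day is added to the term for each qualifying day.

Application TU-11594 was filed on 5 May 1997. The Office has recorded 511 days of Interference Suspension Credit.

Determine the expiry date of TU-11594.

2013-09-28

Base term: filing date + 15 years → 5 May 2012.
Interference Suspension Credit: +511 days → 28 September 2013.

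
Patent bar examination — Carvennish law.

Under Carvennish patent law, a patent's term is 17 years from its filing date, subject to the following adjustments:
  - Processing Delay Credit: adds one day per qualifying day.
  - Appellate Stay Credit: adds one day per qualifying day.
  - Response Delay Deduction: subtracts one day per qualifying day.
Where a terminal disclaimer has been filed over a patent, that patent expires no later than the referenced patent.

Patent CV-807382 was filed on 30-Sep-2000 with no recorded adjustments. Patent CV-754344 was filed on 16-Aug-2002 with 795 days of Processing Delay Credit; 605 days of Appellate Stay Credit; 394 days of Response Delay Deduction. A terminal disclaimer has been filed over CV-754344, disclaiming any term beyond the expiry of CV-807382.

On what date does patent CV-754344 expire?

Natural term of CV-754344:
  Base: filing + 17 years → 16 August 2019.
  Processing Delay Credit: +795 days → 19 October 2021.
  Appellate Stay Credit: +605 days → 16 June 2023.
  Response Delay Deduction: −394 days → 18 May 2022.
Expiry of referenced patent CV-807382:
  Base: filing + 17 years → 30 September 2017.
Terminal disclaimer: CV-754344 expires on the earlier of 18 May 2022 and 30 September 2017.

September 30, 2017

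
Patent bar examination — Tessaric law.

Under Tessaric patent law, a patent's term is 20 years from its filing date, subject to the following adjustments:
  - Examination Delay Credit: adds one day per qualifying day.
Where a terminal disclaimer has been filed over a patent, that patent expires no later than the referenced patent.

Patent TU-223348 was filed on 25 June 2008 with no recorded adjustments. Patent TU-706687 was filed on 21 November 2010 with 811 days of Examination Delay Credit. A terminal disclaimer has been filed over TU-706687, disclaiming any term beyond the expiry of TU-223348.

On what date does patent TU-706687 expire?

Natural term of TU-706687:
  Base: filing + 20 years → 21 November 2030.
  Examination Delay Credit: +811 days → 9 February 2033.
Expiry of referenced patent TU-223348:
  Base: filing + 20 years → 25 June 2028.
Terminal disclaimer: TU-706687 expires on the earlier of 9 February 2033 and 25 June 2028.

2028-06-25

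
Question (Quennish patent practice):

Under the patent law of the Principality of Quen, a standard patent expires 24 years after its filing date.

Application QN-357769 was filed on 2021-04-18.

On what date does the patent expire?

April 18, 2045

Filing date + 24 years → 18 April 2045.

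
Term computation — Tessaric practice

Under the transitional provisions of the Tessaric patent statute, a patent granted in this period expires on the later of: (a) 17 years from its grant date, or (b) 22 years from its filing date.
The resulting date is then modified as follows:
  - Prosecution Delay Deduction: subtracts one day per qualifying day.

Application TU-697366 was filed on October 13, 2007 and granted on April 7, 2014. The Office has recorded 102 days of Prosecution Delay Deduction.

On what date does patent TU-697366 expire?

(a) grant + 17 years → 7 April 2031.
(b) filing + 22 years → 13 October 2029.
Later of the two: 7 April 2031.
Prosecution Delay Deduction: −102 days → 26 December 2030.

2030-12-26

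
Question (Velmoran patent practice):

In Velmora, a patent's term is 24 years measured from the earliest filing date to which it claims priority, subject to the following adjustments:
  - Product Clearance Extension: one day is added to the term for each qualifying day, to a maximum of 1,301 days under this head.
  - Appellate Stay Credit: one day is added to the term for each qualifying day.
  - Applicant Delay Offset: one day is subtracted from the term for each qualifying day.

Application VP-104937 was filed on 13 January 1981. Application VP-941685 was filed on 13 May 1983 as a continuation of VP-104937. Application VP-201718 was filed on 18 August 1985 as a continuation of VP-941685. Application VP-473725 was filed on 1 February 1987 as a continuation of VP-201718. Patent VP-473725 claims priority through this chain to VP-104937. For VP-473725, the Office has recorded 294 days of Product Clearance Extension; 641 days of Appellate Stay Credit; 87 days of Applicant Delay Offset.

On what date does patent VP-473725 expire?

May 11, 2007

Earliest priority filing: 13 January 1981.
Base term: 13 January 1981 + 24 years → 13 January 2005.
Product Clearance Extension: 294 days (within the 1301-day cap) → +294 days → 3 November 2005.
Appellate Stay Credit: +641 days → 6 August 2007.
Applicant Delay Offset: −87 days → 11 May 2007.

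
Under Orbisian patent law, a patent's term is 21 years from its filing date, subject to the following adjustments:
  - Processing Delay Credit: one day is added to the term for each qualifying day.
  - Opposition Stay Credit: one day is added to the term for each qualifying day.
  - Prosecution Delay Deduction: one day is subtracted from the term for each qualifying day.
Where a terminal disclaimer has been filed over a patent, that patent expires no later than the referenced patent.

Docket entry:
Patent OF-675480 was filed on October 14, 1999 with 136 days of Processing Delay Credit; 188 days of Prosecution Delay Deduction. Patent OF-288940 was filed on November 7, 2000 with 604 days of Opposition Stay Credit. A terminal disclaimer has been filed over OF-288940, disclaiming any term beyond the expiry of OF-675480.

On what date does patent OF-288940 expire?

2020-08-23

Natural term of OF-288940:
  Base: filing + 21 years → 7 November 2021.
  Opposition Stay Credit: +604 days → 4 July 2023.
Expiry of referenced patent OF-675480:
  Base: filing + 21 years → 14 October 2020.
  Processing Delay Credit: +136 days → 27 February 2021.
  Prosecution Delay Deduction: −188 days → 23 August 2020.
Terminal disclaimer: OF-288940 expires on the earlier of 4 July 2023 and 23 August 2020.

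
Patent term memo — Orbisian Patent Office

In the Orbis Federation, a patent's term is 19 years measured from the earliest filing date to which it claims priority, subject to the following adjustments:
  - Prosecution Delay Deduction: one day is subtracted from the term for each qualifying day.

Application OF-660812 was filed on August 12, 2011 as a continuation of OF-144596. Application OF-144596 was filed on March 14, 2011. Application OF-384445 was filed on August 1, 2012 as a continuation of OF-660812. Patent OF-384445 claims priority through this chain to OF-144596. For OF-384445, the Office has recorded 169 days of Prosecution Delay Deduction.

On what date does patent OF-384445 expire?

2029-09-26

Earliest priority filing: 14 March 2011.
Base term: 14 March 2011 + 19 years → 14 March 2030.
Prosecution Delay Deduction: −169 days → 26 September 2029.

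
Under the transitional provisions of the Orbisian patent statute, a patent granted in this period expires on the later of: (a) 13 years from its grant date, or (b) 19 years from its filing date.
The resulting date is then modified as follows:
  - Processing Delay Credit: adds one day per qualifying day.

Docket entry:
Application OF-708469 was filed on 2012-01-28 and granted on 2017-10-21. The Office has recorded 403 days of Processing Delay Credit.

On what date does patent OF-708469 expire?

(a) grant + 13 years → 21 October 2030.
(b) filing + 19 years → 28 January 2031.
Later of the two: 28 January 2031.
Processing Delay Credit: +403 days → 6 March 2032.

2032-03-06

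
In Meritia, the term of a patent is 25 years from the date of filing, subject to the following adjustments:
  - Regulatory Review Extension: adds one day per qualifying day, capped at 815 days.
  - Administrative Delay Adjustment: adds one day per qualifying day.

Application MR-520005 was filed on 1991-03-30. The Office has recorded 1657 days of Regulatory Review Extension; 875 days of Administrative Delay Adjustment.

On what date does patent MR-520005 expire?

November 14, 2020

Base term: filing date + 25 years → 30 March 2016.
Regulatory Review Extension: 1657 days claimed exceeds the 815-day cap, so +815 days → 23 June 2018.
Administrative Delay Adjustment: +875 days → 14 November 2020.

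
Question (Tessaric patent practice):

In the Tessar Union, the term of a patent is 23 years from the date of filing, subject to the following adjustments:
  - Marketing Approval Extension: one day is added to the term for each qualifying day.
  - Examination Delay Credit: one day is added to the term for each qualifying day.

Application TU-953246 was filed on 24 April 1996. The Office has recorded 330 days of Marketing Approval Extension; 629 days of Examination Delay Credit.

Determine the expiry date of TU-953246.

2021-12-08

Base term: filing date + 23 years → 24 April 2019.
Marketing Approval Extension: +330 days → 19 March 2020.
Examination Delay Credit: +629 days → 8 December 2021.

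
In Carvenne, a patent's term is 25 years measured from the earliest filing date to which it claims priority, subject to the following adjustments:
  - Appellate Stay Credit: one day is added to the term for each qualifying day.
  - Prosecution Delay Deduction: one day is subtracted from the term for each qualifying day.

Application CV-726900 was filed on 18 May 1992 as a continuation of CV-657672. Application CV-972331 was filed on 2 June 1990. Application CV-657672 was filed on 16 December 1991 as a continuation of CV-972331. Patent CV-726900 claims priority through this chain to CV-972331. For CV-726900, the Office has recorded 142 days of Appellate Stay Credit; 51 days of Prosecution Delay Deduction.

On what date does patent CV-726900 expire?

Earliest priority filing: 2 June 1990.
Base term: 2 June 1990 + 25 years → 2 June 2015.
Appellate Stay Credit: +142 days → 22 October 2015.
Prosecution Delay Deduction: −51 days → 1 September 2015.

September 1, 2015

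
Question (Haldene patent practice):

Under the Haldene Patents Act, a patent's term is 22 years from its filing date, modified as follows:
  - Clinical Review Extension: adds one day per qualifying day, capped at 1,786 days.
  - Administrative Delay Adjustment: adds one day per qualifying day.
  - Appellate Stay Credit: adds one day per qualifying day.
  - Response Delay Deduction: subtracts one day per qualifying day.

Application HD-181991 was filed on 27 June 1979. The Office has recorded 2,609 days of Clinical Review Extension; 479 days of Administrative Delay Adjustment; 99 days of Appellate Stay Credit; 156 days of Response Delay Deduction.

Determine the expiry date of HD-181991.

Base term: filing date + 22 years → 27 June 2001.
Clinical Review Extension: 2609 days claimed exceeds the 1786-day cap, so +1786 days → 18 May 2006.
Administrative Delay Adjustment: +479 days → 9 September 2007.
Appellate Stay Credit: +99 days → 17 December 2007.
Response Delay Deduction: −156 days → 14 July 2007.

2007-07-14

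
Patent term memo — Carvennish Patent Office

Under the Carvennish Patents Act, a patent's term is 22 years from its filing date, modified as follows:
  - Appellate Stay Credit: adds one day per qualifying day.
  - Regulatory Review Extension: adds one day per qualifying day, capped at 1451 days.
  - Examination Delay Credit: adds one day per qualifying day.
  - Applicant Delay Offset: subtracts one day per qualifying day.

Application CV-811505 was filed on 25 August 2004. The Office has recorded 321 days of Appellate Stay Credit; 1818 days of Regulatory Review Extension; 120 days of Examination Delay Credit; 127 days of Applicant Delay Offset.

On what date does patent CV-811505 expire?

2031-06-25

Base term: filing date + 22 years → 25 August 2026.
Appellate Stay Credit: +321 days → 12 July 2027.
Regulatory Review Extension: 1818 days claimed exceeds the 1451-day cap, so +1451 days → 2 July 2031.
Examination Delay Credit: +120 days → 30 October 2031.
Applicant Delay Offset: −127 days → 25 June 2031.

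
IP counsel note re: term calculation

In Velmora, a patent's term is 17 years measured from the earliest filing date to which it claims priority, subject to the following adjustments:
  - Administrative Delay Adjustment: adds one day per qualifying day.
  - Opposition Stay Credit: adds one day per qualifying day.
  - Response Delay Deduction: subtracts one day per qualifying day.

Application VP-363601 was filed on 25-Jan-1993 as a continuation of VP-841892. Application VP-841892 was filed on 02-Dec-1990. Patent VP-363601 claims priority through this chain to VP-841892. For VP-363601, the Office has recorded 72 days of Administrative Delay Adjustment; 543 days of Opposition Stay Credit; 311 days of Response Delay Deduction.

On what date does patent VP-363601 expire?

October 1, 2008

Earliest priority filing: 2 December 1990.
Base term: 2 December 1990 + 17 years → 2 December 2007.
Administrative Delay Adjustment: +72 days → 12 February 2008.
Opposition Stay Credit: +543 days → 8 August 2009.
Response Delay Deduction: −311 days → 1 October 2008.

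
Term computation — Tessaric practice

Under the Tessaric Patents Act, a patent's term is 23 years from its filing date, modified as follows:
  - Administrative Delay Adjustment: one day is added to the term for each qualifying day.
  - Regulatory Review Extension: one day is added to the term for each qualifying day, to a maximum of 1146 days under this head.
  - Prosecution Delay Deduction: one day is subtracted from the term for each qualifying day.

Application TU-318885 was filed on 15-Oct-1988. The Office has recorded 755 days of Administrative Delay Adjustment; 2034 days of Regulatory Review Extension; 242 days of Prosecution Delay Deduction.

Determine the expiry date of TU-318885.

Base term: filing date + 23 years → 15 October 2011.
Administrative Delay Adjustment: +755 days → 8 November 2013.
Regulatory Review Extension: 2034 days claimed exceeds the 1146-day cap, so +1146 days → 28 December 2016.
Prosecution Delay Deduction: −242 days → 30 April 2016.

2016-04-30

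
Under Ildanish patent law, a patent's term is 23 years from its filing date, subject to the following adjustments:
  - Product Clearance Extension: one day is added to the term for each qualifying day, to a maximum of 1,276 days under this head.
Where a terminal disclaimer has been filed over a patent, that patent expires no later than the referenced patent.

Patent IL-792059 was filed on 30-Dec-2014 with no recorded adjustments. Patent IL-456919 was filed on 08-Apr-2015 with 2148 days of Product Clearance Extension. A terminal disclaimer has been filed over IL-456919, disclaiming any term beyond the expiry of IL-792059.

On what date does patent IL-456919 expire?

Natural term of IL-456919:
  Base: filing + 23 years → 8 April 2038.
  Product Clearance Extension: 2148 days claimed exceeds the 1276-day cap, so +1276 days → 5 October 2041.
Expiry of referenced patent IL-792059:
  Base: filing + 23 years → 30 December 2037.
Terminal disclaimer: IL-456919 expires on the earlier of 5 October 2041 and 30 December 2037.

2037-12-30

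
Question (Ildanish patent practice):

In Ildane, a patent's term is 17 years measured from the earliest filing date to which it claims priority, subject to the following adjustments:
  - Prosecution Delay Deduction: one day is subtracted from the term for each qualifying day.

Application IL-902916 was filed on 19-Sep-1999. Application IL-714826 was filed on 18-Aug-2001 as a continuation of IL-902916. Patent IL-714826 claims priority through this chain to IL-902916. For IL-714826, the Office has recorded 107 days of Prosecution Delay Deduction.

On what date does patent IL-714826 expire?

Earliest priority filing: 19 September 1999.
Base term: 19 September 1999 + 17 years → 19 September 2016.
Prosecution Delay Deduction: −107 days → 4 June 2016.

2016-06-04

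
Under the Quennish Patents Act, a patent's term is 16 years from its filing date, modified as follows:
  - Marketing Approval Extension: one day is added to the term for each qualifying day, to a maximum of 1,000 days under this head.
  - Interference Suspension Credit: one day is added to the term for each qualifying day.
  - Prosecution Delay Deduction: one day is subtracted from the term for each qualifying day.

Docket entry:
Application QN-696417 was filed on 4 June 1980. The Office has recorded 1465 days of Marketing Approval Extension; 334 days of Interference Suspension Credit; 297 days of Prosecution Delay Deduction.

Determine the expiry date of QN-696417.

Base term: filing date + 16 years → 4 June 1996.
Marketing Approval Extension: 1465 days claimed exceeds the 1000-day cap, so +1000 days → 1 March 1999.
Interference Suspension Credit: +334 days → 29 January 2000.
Prosecution Delay Deduction: −297 days → 7 April 1999.

April 7, 1999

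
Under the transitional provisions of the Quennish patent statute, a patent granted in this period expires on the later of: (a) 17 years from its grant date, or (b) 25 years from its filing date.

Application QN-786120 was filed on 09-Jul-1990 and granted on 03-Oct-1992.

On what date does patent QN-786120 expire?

July 9, 2015

(a) grant + 17 years → 3 October 2009.
(b) filing + 25 years → 9 July 2015.
Later of the two: 9 July 2015.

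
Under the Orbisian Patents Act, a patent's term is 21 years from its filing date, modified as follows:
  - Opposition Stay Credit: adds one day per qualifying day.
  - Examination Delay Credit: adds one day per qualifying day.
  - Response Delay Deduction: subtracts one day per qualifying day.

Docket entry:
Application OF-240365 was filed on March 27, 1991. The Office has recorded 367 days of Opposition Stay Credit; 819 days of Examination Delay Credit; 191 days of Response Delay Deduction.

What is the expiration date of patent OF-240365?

Base term: filing date + 21 years → 27 March 2012.
Opposition Stay Credit: +367 days → 29 March 2013.
Examination Delay Credit: +819 days → 26 June 2015.
Response Delay Deduction: −191 days → 17 December 2014.

2014-12-17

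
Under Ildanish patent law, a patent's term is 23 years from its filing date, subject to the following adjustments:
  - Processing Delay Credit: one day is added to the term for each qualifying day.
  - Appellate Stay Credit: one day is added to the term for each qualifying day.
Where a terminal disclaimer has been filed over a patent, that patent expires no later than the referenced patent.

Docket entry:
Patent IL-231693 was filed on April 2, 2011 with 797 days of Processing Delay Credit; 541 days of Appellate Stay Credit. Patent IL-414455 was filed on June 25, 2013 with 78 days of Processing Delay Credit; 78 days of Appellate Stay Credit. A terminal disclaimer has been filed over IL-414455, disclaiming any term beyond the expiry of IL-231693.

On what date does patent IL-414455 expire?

Natural term of IL-414455:
  Base: filing + 23 years → 25 June 2036.
  Processing Delay Credit: +78 days → 11 September 2036.
  Appellate Stay Credit: +78 days → 28 November 2036.
Expiry of referenced patent IL-231693:
  Base: filing + 23 years → 2 April 2034.
  Processing Delay Credit: +797 days → 7 June 2036.
  Appellate Stay Credit: +541 days → 30 November 2037.
Terminal disclaimer: IL-414455 expires on the earlier of 28 November 2036 and 30 November 2037.

November 28, 2036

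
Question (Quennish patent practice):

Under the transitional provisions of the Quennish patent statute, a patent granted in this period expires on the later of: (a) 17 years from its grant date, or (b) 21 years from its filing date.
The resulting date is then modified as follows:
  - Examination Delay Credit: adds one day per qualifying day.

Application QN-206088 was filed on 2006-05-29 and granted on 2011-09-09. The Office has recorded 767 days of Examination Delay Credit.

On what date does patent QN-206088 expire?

October 16, 2030

(a) grant + 17 years → 9 September 2028.
(b) filing + 21 years → 29 May 2027.
Later of the two: 9 September 2028.
Examination Delay Credit: +767 days → 16 October 2030.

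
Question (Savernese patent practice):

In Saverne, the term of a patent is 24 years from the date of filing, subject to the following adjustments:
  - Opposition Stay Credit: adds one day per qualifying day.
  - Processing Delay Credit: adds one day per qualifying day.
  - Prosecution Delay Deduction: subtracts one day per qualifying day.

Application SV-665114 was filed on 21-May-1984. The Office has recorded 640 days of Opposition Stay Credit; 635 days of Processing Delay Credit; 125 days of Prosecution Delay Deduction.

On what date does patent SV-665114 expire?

Base term: filing date + 24 years → 21 May 2008.
Opposition Stay Credit: +640 days → 20 February 2010.
Processing Delay Credit: +635 days → 17 November 2011.
Prosecution Delay Deduction: −125 days → 15 July 2011.

2011-07-15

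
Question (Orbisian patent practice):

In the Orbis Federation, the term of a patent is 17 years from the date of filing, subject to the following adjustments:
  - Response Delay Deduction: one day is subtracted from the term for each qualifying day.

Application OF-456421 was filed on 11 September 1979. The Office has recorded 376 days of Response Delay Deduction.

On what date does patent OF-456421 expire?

Base term: filing date + 17 years → 11 September 1996.
Response Delay Deduction: −376 days → 1 September 1995.

1995-09-01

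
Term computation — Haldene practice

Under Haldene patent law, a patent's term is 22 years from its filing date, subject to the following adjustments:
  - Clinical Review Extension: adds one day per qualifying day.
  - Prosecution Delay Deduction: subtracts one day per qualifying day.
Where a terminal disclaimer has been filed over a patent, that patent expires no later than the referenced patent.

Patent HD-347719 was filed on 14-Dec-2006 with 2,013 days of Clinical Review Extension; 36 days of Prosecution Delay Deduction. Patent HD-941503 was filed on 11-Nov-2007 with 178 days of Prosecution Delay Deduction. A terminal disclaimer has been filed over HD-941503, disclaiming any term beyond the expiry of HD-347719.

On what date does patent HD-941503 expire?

Natural term of HD-941503:
  Base: filing + 22 years → 11 November 2029.
  Prosecution Delay Deduction: −178 days → 17 May 2029.
Expiry of referenced patent HD-347719:
  Base: filing + 22 years → 14 December 2028.
  Clinical Review Extension: +2013 days → 19 June 2034.
  Prosecution Delay Deduction: −36 days → 14 May 2034.
Terminal disclaimer: HD-941503 expires on the earlier of 17 May 2029 and 14 May 2034.

2029-05-17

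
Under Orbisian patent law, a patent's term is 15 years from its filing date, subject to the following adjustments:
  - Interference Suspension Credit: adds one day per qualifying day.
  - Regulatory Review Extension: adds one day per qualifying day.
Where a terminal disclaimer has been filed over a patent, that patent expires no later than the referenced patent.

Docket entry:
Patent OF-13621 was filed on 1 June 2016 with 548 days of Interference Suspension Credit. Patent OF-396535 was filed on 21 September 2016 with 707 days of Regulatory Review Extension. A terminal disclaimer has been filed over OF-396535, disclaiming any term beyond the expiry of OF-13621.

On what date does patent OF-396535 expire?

Natural term of OF-396535:
  Base: filing + 15 years → 21 September 2031.
  Regulatory Review Extension: +707 days → 28 August 2033.
Expiry of referenced patent OF-13621:
  Base: filing + 15 years → 1 June 2031.
  Interference Suspension Credit: +548 days → 30 November 2032.
Terminal disclaimer: OF-396535 expires on the earlier of 28 August 2033 and 30 November 2032.

November 30, 2032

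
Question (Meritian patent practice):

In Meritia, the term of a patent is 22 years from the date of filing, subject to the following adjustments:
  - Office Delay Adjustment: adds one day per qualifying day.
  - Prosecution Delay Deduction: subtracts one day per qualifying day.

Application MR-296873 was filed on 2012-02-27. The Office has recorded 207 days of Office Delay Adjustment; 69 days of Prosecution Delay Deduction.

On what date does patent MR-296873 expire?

July 15, 2034

Base term: filing date + 22 years → 27 February 2034.
Office Delay Adjustment: +207 days → 22 September 2034.
Prosecution Delay Deduction: −69 days → 15 July 2034.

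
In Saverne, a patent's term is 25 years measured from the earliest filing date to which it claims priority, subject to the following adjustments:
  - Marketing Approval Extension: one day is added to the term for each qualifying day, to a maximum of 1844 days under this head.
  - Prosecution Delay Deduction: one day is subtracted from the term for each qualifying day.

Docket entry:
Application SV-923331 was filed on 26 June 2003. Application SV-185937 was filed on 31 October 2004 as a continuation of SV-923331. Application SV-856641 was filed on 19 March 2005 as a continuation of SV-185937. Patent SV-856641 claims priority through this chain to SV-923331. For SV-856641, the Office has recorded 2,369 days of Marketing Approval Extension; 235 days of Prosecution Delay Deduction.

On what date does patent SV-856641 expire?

Earliest priority filing: 26 June 2003.
Base term: 26 June 2003 + 25 years → 26 June 2028.
Marketing Approval Extension: 2369 days claimed exceeds the 1844-day cap, so +1844 days → 14 July 2033.
Prosecution Delay Deduction: −235 days → 21 November 2032.

November 21, 2032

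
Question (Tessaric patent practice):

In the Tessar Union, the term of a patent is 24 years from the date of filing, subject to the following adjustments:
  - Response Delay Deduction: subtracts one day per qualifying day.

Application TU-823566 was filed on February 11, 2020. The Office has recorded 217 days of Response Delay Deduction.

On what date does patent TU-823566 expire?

July 9, 2043

Base term: filing date + 24 years → 11 February 2044.
Response Delay Deduction: −217 days → 9 July 2043.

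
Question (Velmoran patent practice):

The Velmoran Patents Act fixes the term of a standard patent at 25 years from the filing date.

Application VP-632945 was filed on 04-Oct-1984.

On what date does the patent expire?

October 4, 2009

Filing date + 25 years → 4 October 2009.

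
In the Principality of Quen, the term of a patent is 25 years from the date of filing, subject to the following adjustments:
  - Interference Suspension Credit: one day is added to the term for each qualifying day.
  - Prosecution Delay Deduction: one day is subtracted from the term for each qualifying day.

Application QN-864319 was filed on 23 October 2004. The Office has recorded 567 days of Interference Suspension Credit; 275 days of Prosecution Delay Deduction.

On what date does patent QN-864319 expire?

Base term: filing date + 25 years → 23 October 2029.
Interference Suspension Credit: +567 days → 13 May 2031.
Prosecution Delay Deduction: −275 days → 11 August 2030.

August 11, 2030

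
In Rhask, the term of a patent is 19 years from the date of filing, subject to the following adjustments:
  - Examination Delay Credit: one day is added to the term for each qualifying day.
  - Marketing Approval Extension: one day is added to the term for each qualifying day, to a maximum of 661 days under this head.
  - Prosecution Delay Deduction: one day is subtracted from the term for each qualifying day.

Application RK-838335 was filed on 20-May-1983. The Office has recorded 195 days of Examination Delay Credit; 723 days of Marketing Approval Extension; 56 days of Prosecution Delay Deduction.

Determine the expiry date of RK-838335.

Base term: filing date + 19 years → 20 May 2002.
Examination Delay Credit: +195 days → 1 December 2002.
Marketing Approval Extension: 723 days claimed exceeds the 661-day cap, so +661 days → 22 September 2004.
Prosecution Delay Deduction: −56 days → 28 July 2004.

2004-07-28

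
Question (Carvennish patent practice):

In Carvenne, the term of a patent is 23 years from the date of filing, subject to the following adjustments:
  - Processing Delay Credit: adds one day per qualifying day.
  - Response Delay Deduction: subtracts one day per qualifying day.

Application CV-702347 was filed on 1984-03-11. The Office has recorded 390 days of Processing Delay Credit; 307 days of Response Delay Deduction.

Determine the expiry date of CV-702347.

2007-06-02

Base term: filing date + 23 years → 11 March 2007.
Processing Delay Credit: +390 days → 4 April 2008.
Response Delay Deduction: −307 days → 2 June 2007.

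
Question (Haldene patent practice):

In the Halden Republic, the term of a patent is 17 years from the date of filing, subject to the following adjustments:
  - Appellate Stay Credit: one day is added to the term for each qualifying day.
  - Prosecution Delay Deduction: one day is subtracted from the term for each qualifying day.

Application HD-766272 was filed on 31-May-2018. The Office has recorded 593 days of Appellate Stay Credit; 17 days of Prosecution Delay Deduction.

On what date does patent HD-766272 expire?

Base term: filing date + 17 years → 31 May 2035.
Appellate Stay Credit: +593 days → 13 January 2037.
Prosecution Delay Deduction: −17 days → 27 December 2036.

December 27, 2036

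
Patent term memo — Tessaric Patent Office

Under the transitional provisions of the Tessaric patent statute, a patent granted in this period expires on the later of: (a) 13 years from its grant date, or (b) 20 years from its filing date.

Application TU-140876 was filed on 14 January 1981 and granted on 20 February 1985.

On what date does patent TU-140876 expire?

(a) grant + 13 years → 20 February 1998.
(b) filing + 20 years → 14 January 2001.
Later of the two: 14 January 2001.

2001-01-14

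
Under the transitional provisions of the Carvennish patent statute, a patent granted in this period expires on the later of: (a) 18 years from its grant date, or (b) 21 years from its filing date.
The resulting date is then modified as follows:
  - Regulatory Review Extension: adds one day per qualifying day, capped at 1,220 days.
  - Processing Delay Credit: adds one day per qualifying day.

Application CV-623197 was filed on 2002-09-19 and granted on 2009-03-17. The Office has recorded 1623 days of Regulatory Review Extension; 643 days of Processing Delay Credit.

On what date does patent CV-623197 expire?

(a) grant + 18 years → 17 March 2027.
(b) filing + 21 years → 19 September 2023.
Later of the two: 17 March 2027.
Regulatory Review Extension: 1623 days claimed exceeds the 1220-day cap, so +1220 days → 19 July 2030.
Processing Delay Credit: +643 days → 22 April 2032.

April 22, 2032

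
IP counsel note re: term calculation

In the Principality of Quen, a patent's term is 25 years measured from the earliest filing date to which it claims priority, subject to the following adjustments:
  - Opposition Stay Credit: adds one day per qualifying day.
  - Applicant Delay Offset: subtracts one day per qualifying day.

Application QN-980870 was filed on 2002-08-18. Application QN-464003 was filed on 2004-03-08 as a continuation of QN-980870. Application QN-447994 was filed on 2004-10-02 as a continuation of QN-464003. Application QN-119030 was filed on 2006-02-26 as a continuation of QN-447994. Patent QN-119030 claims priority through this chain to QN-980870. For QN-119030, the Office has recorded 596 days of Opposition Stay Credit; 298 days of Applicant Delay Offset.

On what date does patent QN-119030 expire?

Earliest priority filing: 18 August 2002.
Base term: 18 August 2002 + 25 years → 18 August 2027.
Opposition Stay Credit: +596 days → 5 April 2029.
Applicant Delay Offset: −298 days → 11 June 2028.

June 11, 2028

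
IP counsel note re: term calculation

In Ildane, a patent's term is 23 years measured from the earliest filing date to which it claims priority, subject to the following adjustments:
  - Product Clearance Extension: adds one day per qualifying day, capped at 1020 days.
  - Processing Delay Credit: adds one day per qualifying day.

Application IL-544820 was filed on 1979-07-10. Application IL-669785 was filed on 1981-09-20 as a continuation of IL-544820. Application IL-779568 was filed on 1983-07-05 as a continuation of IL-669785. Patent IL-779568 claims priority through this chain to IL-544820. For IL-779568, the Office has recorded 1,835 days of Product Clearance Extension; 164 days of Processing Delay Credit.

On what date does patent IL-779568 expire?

Earliest priority filing: 10 July 1979.
Base term: 10 July 1979 + 23 years → 10 July 2002.
Product Clearance Extension: 1835 days claimed exceeds the 1020-day cap, so +1020 days → 25 April 2005.
Processing Delay Credit: +164 days → 6 October 2005.

2005-10-06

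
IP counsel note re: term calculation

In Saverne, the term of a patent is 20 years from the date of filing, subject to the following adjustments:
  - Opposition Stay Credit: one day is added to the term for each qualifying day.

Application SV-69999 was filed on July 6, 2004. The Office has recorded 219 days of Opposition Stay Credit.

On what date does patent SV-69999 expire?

2025-02-10

Base term: filing date + 20 years → 6 July 2024.
Opposition Stay Credit: +219 days → 10 February 2025.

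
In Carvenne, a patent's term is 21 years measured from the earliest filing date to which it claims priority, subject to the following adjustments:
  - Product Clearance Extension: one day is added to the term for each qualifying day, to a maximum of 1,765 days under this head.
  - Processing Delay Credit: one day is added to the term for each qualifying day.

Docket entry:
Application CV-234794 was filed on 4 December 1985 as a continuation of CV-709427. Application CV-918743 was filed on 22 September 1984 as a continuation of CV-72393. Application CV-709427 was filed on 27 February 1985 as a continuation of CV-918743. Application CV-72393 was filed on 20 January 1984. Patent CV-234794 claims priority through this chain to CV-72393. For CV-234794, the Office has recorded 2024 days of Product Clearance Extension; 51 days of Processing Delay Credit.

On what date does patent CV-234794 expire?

January 10, 2010

Earliest priority filing: 20 January 1984.
Base term: 20 January 1984 + 21 years → 20 January 2005.
Product Clearance Extension: 2024 days claimed exceeds the 1765-day cap, so +1765 days → 20 November 2009.
Processing Delay Credit: +51 days → 10 January 2010.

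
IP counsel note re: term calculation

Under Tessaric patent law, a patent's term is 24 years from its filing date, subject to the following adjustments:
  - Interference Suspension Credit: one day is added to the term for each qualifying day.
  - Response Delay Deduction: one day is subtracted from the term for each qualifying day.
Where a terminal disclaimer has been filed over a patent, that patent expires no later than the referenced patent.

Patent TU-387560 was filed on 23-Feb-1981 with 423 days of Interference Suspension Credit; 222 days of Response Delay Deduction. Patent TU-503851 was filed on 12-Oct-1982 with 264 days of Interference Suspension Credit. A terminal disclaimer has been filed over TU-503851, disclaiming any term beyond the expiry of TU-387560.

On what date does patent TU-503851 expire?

Natural term of TU-503851:
  Base: filing + 24 years → 12 October 2006.
  Interference Suspension Credit: +264 days → 3 July 2007.
Expiry of referenced patent TU-387560:
  Base: filing + 24 years → 23 February 2005.
  Interference Suspension Credit: +423 days → 22 April 2006.
  Response Delay Deduction: −222 days → 12 September 2005.
Terminal disclaimer: TU-503851 expires on the earlier of 3 July 2007 and 12 September 2005.

September 12, 2005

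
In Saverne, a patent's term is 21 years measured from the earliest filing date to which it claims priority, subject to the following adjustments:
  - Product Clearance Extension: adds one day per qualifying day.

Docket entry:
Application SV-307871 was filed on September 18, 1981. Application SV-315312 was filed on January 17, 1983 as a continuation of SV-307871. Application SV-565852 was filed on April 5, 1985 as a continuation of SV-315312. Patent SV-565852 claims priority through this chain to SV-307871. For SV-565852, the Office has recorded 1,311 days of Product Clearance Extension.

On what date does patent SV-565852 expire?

Earliest priority filing: 18 September 1981.
Base term: 18 September 1981 + 21 years → 18 September 2002.
Product Clearance Extension: +1311 days → 21 April 2006.

2006-04-21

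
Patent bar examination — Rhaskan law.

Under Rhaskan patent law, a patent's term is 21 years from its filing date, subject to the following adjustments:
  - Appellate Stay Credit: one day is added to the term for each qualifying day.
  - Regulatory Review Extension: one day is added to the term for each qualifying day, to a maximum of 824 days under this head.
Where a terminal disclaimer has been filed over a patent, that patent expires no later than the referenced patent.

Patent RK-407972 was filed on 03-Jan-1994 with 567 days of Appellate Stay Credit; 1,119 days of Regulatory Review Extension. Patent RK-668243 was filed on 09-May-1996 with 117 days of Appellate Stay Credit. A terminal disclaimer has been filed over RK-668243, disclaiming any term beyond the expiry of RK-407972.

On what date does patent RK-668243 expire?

September 3, 2017

Natural term of RK-668243:
  Base: filing + 21 years → 9 May 2017.
  Appellate Stay Credit: +117 days → 3 September 2017.
Expiry of referenced patent RK-407972:
  Base: filing + 21 years → 3 January 2015.
  Appellate Stay Credit: +567 days → 23 July 2016.
  Regulatory Review Extension: 1119 days claimed exceeds the 824-day cap, so +824 days → 25 October 2018.
Terminal disclaimer: RK-668243 expires on the earlier of 3 September 2017 and 25 October 2018.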